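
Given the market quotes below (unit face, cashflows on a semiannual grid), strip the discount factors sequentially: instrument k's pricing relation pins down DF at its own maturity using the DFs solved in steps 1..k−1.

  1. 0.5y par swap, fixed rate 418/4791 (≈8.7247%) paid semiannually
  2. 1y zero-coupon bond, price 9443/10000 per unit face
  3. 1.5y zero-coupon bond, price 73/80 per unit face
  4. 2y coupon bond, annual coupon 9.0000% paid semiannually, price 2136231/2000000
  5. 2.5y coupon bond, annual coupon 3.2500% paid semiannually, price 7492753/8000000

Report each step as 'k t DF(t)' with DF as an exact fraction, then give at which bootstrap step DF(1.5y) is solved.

step 1 [0.5y] swap r/2=209/4791: DF=(1 − 209/4791·(0))/(1+209/4791) = 4791/5000 ≈ 0.958200
step 2 [1y] zero: DF = P = 9443/10000 ≈ 0.944300
step 3 [1.5y] zero: DF = P = 73/80 ≈ 0.912500
step 4 [2y] bond c/2=9/200: DF=(2136231/2000000 − 9/200·(0.958200+0.944300+0.912500))/(1+9/200) = 9009/10000 ≈ 0.900900
step 5 [2.5y] bond c/2=13/800: DF=(7492753/8000000 − 13/800·(0.958200+0.944300+0.912500+0.900900))/(1+13/800) = 4311/5000 ≈ 0.862200

1 1/2 4791/5000
2 1 9443/10000
3 3/2 73/80
4 2 9009/10000
5 5/2 4311/5000
DF(1.5y) is solved at step 3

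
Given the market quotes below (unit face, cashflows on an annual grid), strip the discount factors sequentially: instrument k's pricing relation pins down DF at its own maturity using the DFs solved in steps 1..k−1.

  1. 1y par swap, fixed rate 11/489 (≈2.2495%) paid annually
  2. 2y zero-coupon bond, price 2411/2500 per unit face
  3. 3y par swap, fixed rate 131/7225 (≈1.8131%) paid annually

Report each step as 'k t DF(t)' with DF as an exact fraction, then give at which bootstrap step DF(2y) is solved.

step 1 [1y] swap r/1=11/489: DF=(1 − 11/489·(0))/(1+11/489) = 489/500 ≈ 0.978000
step 2 [2y] zero: DF = P = 2411/2500 ≈ 0.964400
step 3 [3y] swap r/1=131/7225: DF=(1 − 131/7225·(0.978000+0.964400))/(1+131/7225) = 2369/2500 ≈ 0.947600

1 1 489/500
2 2 2411/2500
3 3 2369/2500
DF(2y) is solved at step 2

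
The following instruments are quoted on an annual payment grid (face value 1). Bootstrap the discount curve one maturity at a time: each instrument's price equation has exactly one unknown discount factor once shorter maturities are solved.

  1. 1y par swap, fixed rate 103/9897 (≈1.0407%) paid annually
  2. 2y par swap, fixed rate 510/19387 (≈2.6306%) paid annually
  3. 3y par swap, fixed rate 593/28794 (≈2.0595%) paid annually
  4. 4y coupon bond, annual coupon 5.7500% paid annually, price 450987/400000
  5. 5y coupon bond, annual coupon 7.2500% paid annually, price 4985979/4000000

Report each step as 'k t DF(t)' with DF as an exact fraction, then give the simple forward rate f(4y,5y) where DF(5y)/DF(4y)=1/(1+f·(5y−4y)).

step 1 [1y] swap r/1=103/9897: DF=(1 − 103/9897·(0))/(1+103/9897) = 9897/10000 ≈ 0.989700
step 2 [2y] swap r/1=510/19387: DF=(1 − 510/19387·(0.989700))/(1+510/19387) = 949/1000 ≈ 0.949000
step 3 [3y] swap r/1=593/28794: DF=(1 − 593/28794·(0.989700+0.949000))/(1+593/28794) = 9407/10000 ≈ 0.940700
step 4 [4y] bond c/1=23/400: DF=(450987/400000 − 23/400·(0.989700+0.949000+0.940700))/(1+23/400) = 1137/1250 ≈ 0.909600
step 5 [5y] bond c/1=29/400: DF=(4985979/4000000 − 29/400·(0.989700+0.949000+0.940700+0.909600))/(1+29/400) = 9061/10000 ≈ 0.906100

1 1 9897/10000
2 2 949/1000
3 3 9407/10000
4 4 1137/1250
5 5 9061/10000
f(4y,5y) = ((1137/1250)/(9061/10000) − 1)/(1) = 35/9061 ≈ 0.3863%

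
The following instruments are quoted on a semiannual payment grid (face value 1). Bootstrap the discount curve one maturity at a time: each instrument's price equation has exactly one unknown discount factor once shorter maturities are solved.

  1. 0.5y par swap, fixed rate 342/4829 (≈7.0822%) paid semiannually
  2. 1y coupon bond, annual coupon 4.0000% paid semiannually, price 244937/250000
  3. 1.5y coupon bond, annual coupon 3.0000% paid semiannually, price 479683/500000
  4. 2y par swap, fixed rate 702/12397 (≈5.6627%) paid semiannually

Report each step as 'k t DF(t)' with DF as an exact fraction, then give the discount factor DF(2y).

1 1/2 4829/5000
2 1 1177/1250
3 3/2 917/1000
4 2 8947/10000
DF(2y) = 8947/10000 ≈ 0.894700

step 1 [0.5y] swap r/2=171/4829: DF=(1 − 171/4829·(0))/(1+171/4829) = 4829/5000 ≈ 0.965800
step 2 [1y] bond c/2=1/50: DF=(244937/250000 − 1/50·(0.965800))/(1+1/50) = 1177/1250 ≈ 0.941600
step 3 [1.5y] bond c/2=3/200: DF=(479683/500000 − 3/200·(0.965800+0.941600))/(1+3/200) = 917/1000 ≈ 0.917000
step 4 [2y] swap r/2=351/12397: DF=(1 − 351/12397·(0.965800+0.941600+0.917000))/(1+351/12397) = 8947/10000 ≈ 0.894700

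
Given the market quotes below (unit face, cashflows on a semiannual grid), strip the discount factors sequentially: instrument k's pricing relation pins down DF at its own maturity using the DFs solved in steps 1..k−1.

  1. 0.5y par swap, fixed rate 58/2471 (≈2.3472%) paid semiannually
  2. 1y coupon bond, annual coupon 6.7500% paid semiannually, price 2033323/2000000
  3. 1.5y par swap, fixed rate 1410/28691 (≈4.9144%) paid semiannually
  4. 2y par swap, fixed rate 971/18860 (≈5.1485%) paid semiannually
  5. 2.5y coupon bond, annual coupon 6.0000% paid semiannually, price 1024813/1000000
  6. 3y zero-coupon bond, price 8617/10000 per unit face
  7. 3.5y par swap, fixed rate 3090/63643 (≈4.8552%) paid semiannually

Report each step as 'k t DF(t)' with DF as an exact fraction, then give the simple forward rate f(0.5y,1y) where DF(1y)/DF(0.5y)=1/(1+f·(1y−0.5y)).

1 1/2 2471/2500
2 1 1189/1250
3 3/2 1859/2000
4 2 9029/10000
5 5/2 8851/10000
6 3 8617/10000
7 7/2 1691/2000
f(0.5y,1y) = ((2471/2500)/(1189/1250) − 1)/(1/2) = 93/1189 ≈ 7.8217%

step 1 [0.5y] swap r/2=29/2471: DF=(1 − 29/2471·(0))/(1+29/2471) = 2471/2500 ≈ 0.988400
step 2 [1y] bond c/2=27/800: DF=(2033323/2000000 − 27/800·(0.988400))/(1+27/800) = 1189/1250 ≈ 0.951200
step 3 [1.5y] swap r/2=705/28691: DF=(1 − 705/28691·(0.988400+0.951200))/(1+705/28691) = 1859/2000 ≈ 0.929500
step 4 [2y] swap r/2=971/37720: DF=(1 − 971/37720·(0.988400+0.951200+0.929500))/(1+971/37720) = 9029/10000 ≈ 0.902900
step 5 [2.5y] bond c/2=3/100: DF=(1024813/1000000 − 3/100·(0.988400+0.951200+0.929500+0.902900))/(1+3/100) = 8851/10000 ≈ 0.885100
step 6 [3y] zero: DF = P = 8617/10000 ≈ 0.861700
step 7 [3.5y] swap r/2=1545/63643: DF=(1 − 1545/63643·(0.988400+0.951200+0.929500+0.902900+0.885100+0.861700))/(1+1545/63643) = 1691/2000 ≈ 0.845500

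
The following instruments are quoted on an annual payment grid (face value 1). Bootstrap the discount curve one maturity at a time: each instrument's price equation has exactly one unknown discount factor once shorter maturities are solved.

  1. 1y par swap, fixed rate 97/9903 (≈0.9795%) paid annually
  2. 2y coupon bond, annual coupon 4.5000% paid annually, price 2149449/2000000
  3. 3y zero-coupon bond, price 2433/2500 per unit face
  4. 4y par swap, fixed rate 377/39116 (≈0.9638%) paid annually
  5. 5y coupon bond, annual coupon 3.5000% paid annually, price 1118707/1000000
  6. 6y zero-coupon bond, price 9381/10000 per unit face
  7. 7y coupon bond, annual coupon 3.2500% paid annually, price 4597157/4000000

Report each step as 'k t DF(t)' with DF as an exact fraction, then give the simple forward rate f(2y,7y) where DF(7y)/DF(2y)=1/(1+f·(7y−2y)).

step 1 [1y] swap r/1=97/9903: DF=(1 − 97/9903·(0))/(1+97/9903) = 9903/10000 ≈ 0.990300
step 2 [2y] bond c/1=9/200: DF=(2149449/2000000 − 9/200·(0.990300))/(1+9/200) = 4929/5000 ≈ 0.985800
step 3 [3y] zero: DF = P = 2433/2500 ≈ 0.973200
step 4 [4y] swap r/1=377/39116: DF=(1 − 377/39116·(0.990300+0.985800+0.973200))/(1+377/39116) = 9623/10000 ≈ 0.962300
step 5 [5y] bond c/1=7/200: DF=(1118707/1000000 − 7/200·(0.990300+0.985800+0.973200+0.962300))/(1+7/200) = 4743/5000 ≈ 0.948600
step 6 [6y] zero: DF = P = 9381/10000 ≈ 0.938100
step 7 [7y] bond c/1=13/400: DF=(4597157/4000000 − 13/400·(0.990300+0.985800+0.973200+0.962300+0.948600+0.938100))/(1+13/400) = 4653/5000 ≈ 0.930600

1 1 9903/10000
2 2 4929/5000
3 3 2433/2500
4 4 9623/10000
5 5 4743/5000
6 6 9381/10000
7 7 4653/5000
f(2y,7y) = ((4929/5000)/(4653/5000) − 1)/(5) = 92/7755 ≈ 1.1863%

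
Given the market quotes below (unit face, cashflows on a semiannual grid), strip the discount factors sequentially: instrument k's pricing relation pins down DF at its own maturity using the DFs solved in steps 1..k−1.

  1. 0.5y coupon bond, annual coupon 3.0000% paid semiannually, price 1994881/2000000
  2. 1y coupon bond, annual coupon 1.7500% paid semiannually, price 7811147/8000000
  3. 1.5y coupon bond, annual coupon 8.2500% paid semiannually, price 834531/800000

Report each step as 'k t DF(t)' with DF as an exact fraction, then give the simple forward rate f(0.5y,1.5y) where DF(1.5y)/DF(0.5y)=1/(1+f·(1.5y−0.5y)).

step 1 [0.5y] bond c/2=3/200: DF=(1994881/2000000 − 3/200·(0))/(1+3/200) = 9827/10000 ≈ 0.982700
step 2 [1y] bond c/2=7/800: DF=(7811147/8000000 − 7/800·(0.982700))/(1+7/800) = 4797/5000 ≈ 0.959400
step 3 [1.5y] bond c/2=33/800: DF=(834531/800000 − 33/800·(0.982700+0.959400))/(1+33/800) = 9249/10000 ≈ 0.924900

1 1/2 9827/10000
2 1 4797/5000
3 3/2 9249/10000
f(0.5y,1.5y) = ((9827/10000)/(9249/10000) − 1)/(1) = 578/9249 ≈ 6.2493%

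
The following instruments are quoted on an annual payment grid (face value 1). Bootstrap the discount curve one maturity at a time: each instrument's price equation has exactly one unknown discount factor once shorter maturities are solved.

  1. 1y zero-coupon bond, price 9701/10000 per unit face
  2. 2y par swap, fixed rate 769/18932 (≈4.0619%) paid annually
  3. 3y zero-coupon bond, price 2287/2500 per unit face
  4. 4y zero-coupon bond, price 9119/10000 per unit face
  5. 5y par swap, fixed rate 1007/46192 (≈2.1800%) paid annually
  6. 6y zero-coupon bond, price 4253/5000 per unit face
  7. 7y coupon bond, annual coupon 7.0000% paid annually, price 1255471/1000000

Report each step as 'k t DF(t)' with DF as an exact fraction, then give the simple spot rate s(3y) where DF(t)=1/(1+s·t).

1 1 9701/10000
2 2 9231/10000
3 3 2287/2500
4 4 9119/10000
5 5 8993/10000
6 6 4253/5000
7 7 1631/2000
s(3y) = (1/(2287/2500) − 1)/(3) = 71/2287 ≈ 3.1045%

step 1 [1y] zero: DF = P = 9701/10000 ≈ 0.970100
step 2 [2y] swap r/1=769/18932: DF=(1 − 769/18932·(0.970100))/(1+769/18932) = 9231/10000 ≈ 0.923100
step 3 [3y] zero: DF = P = 2287/2500 ≈ 0.914800
step 4 [4y] zero: DF = P = 9119/10000 ≈ 0.911900
step 5 [5y] swap r/1=1007/46192: DF=(1 − 1007/46192·(0.970100+0.923100+0.914800+0.911900))/(1+1007/46192) = 8993/10000 ≈ 0.899300
step 6 [6y] zero: DF = P = 4253/5000 ≈ 0.850600
step 7 [7y] bond c/1=7/100: DF=(1255471/1000000 − 7/100·(0.970100+0.923100+0.914800+0.911900+0.899300+0.850600))/(1+7/100) = 1631/2000 ≈ 0.815500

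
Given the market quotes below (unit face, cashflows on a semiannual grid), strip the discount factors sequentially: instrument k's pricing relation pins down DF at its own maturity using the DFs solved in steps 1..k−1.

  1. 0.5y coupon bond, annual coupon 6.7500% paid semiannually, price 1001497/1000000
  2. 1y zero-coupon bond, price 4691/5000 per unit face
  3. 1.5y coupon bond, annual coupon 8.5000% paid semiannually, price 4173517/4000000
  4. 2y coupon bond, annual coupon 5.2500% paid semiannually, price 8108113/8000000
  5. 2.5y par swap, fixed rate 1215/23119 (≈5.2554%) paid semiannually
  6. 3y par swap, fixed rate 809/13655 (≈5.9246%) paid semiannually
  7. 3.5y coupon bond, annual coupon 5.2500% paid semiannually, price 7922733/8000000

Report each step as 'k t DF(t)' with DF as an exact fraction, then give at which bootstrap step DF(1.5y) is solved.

1 1/2 1211/1250
2 1 4691/5000
3 3/2 9231/10000
4 2 572/625
5 5/2 1757/2000
6 3 4191/5000
7 7/2 8253/10000
DF(1.5y) is solved at step 3

step 1 [0.5y] bond c/2=27/800: DF=(1001497/1000000 − 27/800·(0))/(1+27/800) = 1211/1250 ≈ 0.968800
step 2 [1y] zero: DF = P = 4691/5000 ≈ 0.938200
step 3 [1.5y] bond c/2=17/400: DF=(4173517/4000000 − 17/400·(0.968800+0.938200))/(1+17/400) = 9231/10000 ≈ 0.923100
step 4 [2y] bond c/2=21/800: DF=(8108113/8000000 − 21/800·(0.968800+0.938200+0.923100))/(1+21/800) = 572/625 ≈ 0.915200
step 5 [2.5y] swap r/2=1215/46238: DF=(1 − 1215/46238·(0.968800+0.938200+0.923100+0.915200))/(1+1215/46238) = 1757/2000 ≈ 0.878500
step 6 [3y] swap r/2=809/27310: DF=(1 − 809/27310·(0.968800+0.938200+0.923100+0.915200+0.878500))/(1+809/27310) = 4191/5000 ≈ 0.838200
step 7 [3.5y] bond c/2=21/800: DF=(7922733/8000000 − 21/800·(0.968800+0.938200+0.923100+0.915200+0.878500+0.838200))/(1+21/800) = 8253/10000 ≈ 0.825300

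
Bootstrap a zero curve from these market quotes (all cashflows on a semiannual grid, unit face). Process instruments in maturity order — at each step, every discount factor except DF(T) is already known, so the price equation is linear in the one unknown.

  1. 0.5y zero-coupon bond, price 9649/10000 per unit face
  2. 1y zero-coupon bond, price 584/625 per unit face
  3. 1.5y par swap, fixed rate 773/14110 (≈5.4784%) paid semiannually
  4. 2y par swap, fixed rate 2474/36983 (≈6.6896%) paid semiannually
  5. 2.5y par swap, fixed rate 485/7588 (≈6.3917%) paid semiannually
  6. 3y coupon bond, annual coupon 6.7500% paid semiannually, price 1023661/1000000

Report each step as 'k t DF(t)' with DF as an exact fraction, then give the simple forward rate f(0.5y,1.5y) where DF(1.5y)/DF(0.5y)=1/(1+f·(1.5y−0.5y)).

step 1 [0.5y] zero: DF = P = 9649/10000 ≈ 0.964900
step 2 [1y] zero: DF = P = 584/625 ≈ 0.934400
step 3 [1.5y] swap r/2=773/28220: DF=(1 − 773/28220·(0.964900+0.934400))/(1+773/28220) = 9227/10000 ≈ 0.922700
step 4 [2y] swap r/2=1237/36983: DF=(1 − 1237/36983·(0.964900+0.934400+0.922700))/(1+1237/36983) = 8763/10000 ≈ 0.876300
step 5 [2.5y] swap r/2=485/15176: DF=(1 − 485/15176·(0.964900+0.934400+0.922700+0.876300))/(1+485/15176) = 1709/2000 ≈ 0.854500
step 6 [3y] bond c/2=27/800: DF=(1023661/1000000 − 27/800·(0.964900+0.934400+0.922700+0.876300+0.854500))/(1+27/800) = 526/625 ≈ 0.841600

1 1/2 9649/10000
2 1 584/625
3 3/2 9227/10000
4 2 8763/10000
5 5/2 1709/2000
6 3 526/625
f(0.5y,1.5y) = ((9649/10000)/(9227/10000) − 1)/(1) = 422/9227 ≈ 4.5735%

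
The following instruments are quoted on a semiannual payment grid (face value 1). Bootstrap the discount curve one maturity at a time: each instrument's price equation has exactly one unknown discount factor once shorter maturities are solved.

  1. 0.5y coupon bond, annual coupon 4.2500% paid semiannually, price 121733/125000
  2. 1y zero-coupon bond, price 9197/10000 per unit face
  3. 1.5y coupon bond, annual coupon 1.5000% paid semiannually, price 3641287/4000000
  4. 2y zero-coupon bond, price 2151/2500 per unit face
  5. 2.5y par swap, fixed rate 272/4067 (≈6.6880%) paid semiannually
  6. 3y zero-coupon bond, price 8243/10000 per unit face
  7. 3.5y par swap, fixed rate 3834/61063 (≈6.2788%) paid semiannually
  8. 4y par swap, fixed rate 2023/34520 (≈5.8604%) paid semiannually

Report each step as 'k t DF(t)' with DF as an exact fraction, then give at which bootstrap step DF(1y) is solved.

step 1 [0.5y] bond c/2=17/800: DF=(121733/125000 − 17/800·(0))/(1+17/800) = 596/625 ≈ 0.953600
step 2 [1y] zero: DF = P = 9197/10000 ≈ 0.919700
step 3 [1.5y] bond c/2=3/400: DF=(3641287/4000000 − 3/400·(0.953600+0.919700))/(1+3/400) = 556/625 ≈ 0.889600
step 4 [2y] zero: DF = P = 2151/2500 ≈ 0.860400
step 5 [2.5y] swap r/2=136/4067: DF=(1 − 136/4067·(0.953600+0.919700+0.889600+0.860400))/(1+136/4067) = 1063/1250 ≈ 0.850400
step 6 [3y] zero: DF = P = 8243/10000 ≈ 0.824300
step 7 [3.5y] swap r/2=1917/61063: DF=(1 − 1917/61063·(0.953600+0.919700+0.889600+0.860400+0.850400+0.824300))/(1+1917/61063) = 8083/10000 ≈ 0.808300
step 8 [4y] swap r/2=2023/69040: DF=(1 − 2023/69040·(0.953600+0.919700+0.889600+0.860400+0.850400+0.824300+0.808300))/(1+2023/69040) = 7977/10000 ≈ 0.797700

1 1/2 596/625
2 1 9197/10000
3 3/2 556/625
4 2 2151/2500
5 5/2 1063/1250
6 3 8243/10000
7 7/2 8083/10000
8 4 7977/10000
DF(1y) is solved at step 2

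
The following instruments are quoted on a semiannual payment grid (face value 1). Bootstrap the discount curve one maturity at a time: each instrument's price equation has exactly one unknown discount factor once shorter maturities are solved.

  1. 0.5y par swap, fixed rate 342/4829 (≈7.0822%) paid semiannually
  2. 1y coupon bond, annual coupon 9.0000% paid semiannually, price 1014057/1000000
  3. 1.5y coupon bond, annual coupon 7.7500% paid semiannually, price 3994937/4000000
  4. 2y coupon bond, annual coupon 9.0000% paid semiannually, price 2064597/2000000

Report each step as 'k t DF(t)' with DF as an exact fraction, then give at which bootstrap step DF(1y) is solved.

1 1/2 4829/5000
2 1 1161/1250
3 3/2 2227/2500
4 2 8679/10000
DF(1y) is solved at step 2

step 1 [0.5y] swap r/2=171/4829: DF=(1 − 171/4829·(0))/(1+171/4829) = 4829/5000 ≈ 0.965800
step 2 [1y] bond c/2=9/200: DF=(1014057/1000000 − 9/200·(0.965800))/(1+9/200) = 1161/1250 ≈ 0.928800
step 3 [1.5y] bond c/2=31/800: DF=(3994937/4000000 − 31/800·(0.965800+0.928800))/(1+31/800) = 2227/2500 ≈ 0.890800
step 4 [2y] bond c/2=9/200: DF=(2064597/2000000 − 9/200·(0.965800+0.928800+0.890800))/(1+9/200) = 8679/10000 ≈ 0.867900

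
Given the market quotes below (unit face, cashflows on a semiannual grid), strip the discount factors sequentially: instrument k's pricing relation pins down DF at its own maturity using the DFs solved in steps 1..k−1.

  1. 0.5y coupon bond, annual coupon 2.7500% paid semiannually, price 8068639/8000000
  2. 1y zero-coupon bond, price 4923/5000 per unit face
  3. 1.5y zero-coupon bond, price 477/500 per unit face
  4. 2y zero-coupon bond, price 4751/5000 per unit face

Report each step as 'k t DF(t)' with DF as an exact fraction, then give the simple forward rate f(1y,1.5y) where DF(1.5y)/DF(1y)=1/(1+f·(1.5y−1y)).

1 1/2 9949/10000
2 1 4923/5000
3 3/2 477/500
4 2 4751/5000
f(1y,1.5y) = ((4923/5000)/(477/500) − 1)/(1/2) = 17/265 ≈ 6.4151%

step 1 [0.5y] bond c/2=11/800: DF=(8068639/8000000 − 11/800·(0))/(1+11/800) = 9949/10000 ≈ 0.994900
step 2 [1y] zero: DF = P = 4923/5000 ≈ 0.984600
step 3 [1.5y] zero: DF = P = 477/500 ≈ 0.954000
step 4 [2y] zero: DF = P = 4751/5000 ≈ 0.950200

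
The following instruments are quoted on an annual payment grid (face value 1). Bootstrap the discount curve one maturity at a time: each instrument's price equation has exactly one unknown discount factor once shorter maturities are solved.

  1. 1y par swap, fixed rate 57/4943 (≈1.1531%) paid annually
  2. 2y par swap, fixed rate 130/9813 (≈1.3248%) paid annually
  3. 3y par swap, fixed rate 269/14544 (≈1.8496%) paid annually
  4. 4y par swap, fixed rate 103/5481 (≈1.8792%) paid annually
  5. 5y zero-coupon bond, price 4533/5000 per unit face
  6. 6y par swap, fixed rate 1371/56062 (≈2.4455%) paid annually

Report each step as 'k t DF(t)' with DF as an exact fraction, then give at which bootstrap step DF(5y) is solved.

1 1 4943/5000
2 2 487/500
3 3 4731/5000
4 4 9279/10000
5 5 4533/5000
6 6 8629/10000
DF(5y) is solved at step 5

step 1 [1y] swap r/1=57/4943: DF=(1 − 57/4943·(0))/(1+57/4943) = 4943/5000 ≈ 0.988600
step 2 [2y] swap r/1=130/9813: DF=(1 − 130/9813·(0.988600))/(1+130/9813) = 487/500 ≈ 0.974000
step 3 [3y] swap r/1=269/14544: DF=(1 − 269/14544·(0.988600+0.974000))/(1+269/14544) = 4731/5000 ≈ 0.946200
step 4 [4y] swap r/1=103/5481: DF=(1 − 103/5481·(0.988600+0.974000+0.946200))/(1+103/5481) = 9279/10000 ≈ 0.927900
step 5 [5y] zero: DF = P = 4533/5000 ≈ 0.906600
step 6 [6y] swap r/1=1371/56062: DF=(1 − 1371/56062·(0.988600+0.974000+0.946200+0.927900+0.906600))/(1+1371/56062) = 8629/10000 ≈ 0.862900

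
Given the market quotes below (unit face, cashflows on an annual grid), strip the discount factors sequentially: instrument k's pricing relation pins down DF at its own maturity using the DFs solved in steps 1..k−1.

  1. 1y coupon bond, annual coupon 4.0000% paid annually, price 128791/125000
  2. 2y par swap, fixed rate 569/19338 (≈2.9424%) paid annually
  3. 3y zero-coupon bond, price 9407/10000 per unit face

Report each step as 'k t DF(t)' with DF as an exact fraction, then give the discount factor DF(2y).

1 1 9907/10000
2 2 9431/10000
3 3 9407/10000
DF(2y) = 9431/10000 ≈ 0.943100

step 1 [1y] bond c/1=1/25: DF=(128791/125000 − 1/25·(0))/(1+1/25) = 9907/10000 ≈ 0.990700
step 2 [2y] swap r/1=569/19338: DF=(1 − 569/19338·(0.990700))/(1+569/19338) = 9431/10000 ≈ 0.943100
step 3 [3y] zero: DF = P = 9407/10000 ≈ 0.940700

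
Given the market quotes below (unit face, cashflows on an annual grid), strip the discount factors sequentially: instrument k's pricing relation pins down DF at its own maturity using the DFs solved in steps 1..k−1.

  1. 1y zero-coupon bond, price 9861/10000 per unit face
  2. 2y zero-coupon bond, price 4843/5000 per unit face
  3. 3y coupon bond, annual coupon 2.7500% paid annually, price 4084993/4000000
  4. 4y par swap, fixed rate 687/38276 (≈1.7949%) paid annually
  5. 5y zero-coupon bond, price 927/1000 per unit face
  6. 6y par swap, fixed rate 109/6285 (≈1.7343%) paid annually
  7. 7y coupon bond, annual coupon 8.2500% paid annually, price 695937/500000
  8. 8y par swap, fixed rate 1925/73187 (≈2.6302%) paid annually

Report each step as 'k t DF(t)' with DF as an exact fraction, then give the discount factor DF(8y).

step 1 [1y] zero: DF = P = 9861/10000 ≈ 0.986100
step 2 [2y] zero: DF = P = 4843/5000 ≈ 0.968600
step 3 [3y] bond c/1=11/400: DF=(4084993/4000000 − 11/400·(0.986100+0.968600))/(1+11/400) = 1177/1250 ≈ 0.941600
step 4 [4y] swap r/1=687/38276: DF=(1 − 687/38276·(0.986100+0.968600+0.941600))/(1+687/38276) = 9313/10000 ≈ 0.931300
step 5 [5y] zero: DF = P = 927/1000 ≈ 0.927000
step 6 [6y] swap r/1=109/6285: DF=(1 − 109/6285·(0.986100+0.968600+0.941600+0.931300+0.927000))/(1+109/6285) = 9019/10000 ≈ 0.901900
step 7 [7y] bond c/1=33/400: DF=(695937/500000 − 33/400·(0.986100+0.968600+0.941600+0.931300+0.927000+0.901900))/(1+33/400) = 8547/10000 ≈ 0.854700
step 8 [8y] swap r/1=1925/73187: DF=(1 − 1925/73187·(0.986100+0.968600+0.941600+0.931300+0.927000+0.901900+0.854700))/(1+1925/73187) = 323/400 ≈ 0.807500

1 1 9861/10000
2 2 4843/5000
3 3 1177/1250
4 4 9313/10000
5 5 927/1000
6 6 9019/10000
7 7 8547/10000
8 8 323/400
DF(8y) = 323/400 ≈ 0.807500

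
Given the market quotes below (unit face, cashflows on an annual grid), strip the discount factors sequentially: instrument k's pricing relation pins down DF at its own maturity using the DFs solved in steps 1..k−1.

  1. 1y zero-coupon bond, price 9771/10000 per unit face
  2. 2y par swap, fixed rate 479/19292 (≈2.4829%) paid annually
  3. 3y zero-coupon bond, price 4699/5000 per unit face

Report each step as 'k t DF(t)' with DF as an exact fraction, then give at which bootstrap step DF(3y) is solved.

step 1 [1y] zero: DF = P = 9771/10000 ≈ 0.977100
step 2 [2y] swap r/1=479/19292: DF=(1 − 479/19292·(0.977100))/(1+479/19292) = 9521/10000 ≈ 0.952100
step 3 [3y] zero: DF = P = 4699/5000 ≈ 0.939800

1 1 9771/10000
2 2 9521/10000
3 3 4699/5000
DF(3y) is solved at step 3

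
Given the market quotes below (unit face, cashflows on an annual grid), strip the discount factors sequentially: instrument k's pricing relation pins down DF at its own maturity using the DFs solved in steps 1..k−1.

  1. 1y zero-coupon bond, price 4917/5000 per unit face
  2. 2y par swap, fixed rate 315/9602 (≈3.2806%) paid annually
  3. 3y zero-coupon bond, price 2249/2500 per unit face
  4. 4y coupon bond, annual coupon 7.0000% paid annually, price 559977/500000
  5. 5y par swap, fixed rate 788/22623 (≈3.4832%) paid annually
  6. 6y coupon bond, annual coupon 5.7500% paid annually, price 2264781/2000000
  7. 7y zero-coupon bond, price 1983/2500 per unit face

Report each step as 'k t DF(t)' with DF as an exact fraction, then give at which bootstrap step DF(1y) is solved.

1 1 4917/5000
2 2 937/1000
3 3 2249/2500
4 4 4311/5000
5 5 1053/1250
6 6 1031/1250
7 7 1983/2500
DF(1y) is solved at step 1

step 1 [1y] zero: DF = P = 4917/5000 ≈ 0.983400
step 2 [2y] swap r/1=315/9602: DF=(1 − 315/9602·(0.983400))/(1+315/9602) = 937/1000 ≈ 0.937000
step 3 [3y] zero: DF = P = 2249/2500 ≈ 0.899600
step 4 [4y] bond c/1=7/100: DF=(559977/500000 − 7/100·(0.983400+0.937000+0.899600))/(1+7/100) = 4311/5000 ≈ 0.862200
step 5 [5y] swap r/1=788/22623: DF=(1 − 788/22623·(0.983400+0.937000+0.899600+0.862200))/(1+788/22623) = 1053/1250 ≈ 0.842400
step 6 [6y] bond c/1=23/400: DF=(2264781/2000000 − 23/400·(0.983400+0.937000+0.899600+0.862200+0.842400))/(1+23/400) = 1031/1250 ≈ 0.824800
step 7 [7y] zero: DF = P = 1983/2500 ≈ 0.793200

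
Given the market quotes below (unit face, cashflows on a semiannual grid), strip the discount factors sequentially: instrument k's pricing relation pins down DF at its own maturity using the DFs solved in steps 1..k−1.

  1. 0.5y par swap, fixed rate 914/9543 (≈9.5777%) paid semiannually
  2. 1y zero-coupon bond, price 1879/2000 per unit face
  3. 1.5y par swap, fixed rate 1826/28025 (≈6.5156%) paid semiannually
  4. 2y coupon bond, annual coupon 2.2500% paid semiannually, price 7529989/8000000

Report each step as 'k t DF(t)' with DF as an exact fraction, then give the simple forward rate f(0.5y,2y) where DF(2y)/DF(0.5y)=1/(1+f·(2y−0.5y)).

1 1/2 9543/10000
2 1 1879/2000
3 3/2 9087/10000
4 2 2249/2500
f(0.5y,2y) = ((9543/10000)/(2249/2500) − 1)/(3/2) = 547/13494 ≈ 4.0537%

step 1 [0.5y] swap r/2=457/9543: DF=(1 − 457/9543·(0))/(1+457/9543) = 9543/10000 ≈ 0.954300
step 2 [1y] zero: DF = P = 1879/2000 ≈ 0.939500
step 3 [1.5y] swap r/2=913/28025: DF=(1 − 913/28025·(0.954300+0.939500))/(1+913/28025) = 9087/10000 ≈ 0.908700
step 4 [2y] bond c/2=9/800: DF=(7529989/8000000 − 9/800·(0.954300+0.939500+0.908700))/(1+9/800) = 2249/2500 ≈ 0.899600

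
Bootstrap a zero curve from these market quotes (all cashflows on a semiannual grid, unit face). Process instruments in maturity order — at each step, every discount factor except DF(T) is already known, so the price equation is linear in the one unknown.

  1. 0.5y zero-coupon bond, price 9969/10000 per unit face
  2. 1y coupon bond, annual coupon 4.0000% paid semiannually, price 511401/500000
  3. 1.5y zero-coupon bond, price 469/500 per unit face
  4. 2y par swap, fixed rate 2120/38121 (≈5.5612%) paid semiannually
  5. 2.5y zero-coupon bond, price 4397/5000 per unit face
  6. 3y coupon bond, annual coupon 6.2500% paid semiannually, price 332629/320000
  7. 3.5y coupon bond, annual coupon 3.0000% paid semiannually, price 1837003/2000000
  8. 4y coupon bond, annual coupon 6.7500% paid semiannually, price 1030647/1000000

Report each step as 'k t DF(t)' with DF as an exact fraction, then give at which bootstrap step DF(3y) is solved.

step 1 [0.5y] zero: DF = P = 9969/10000 ≈ 0.996900
step 2 [1y] bond c/2=1/50: DF=(511401/500000 − 1/50·(0.996900))/(1+1/50) = 1229/1250 ≈ 0.983200
step 3 [1.5y] zero: DF = P = 469/500 ≈ 0.938000
step 4 [2y] swap r/2=1060/38121: DF=(1 − 1060/38121·(0.996900+0.983200+0.938000))/(1+1060/38121) = 447/500 ≈ 0.894000
step 5 [2.5y] zero: DF = P = 4397/5000 ≈ 0.879400
step 6 [3y] bond c/2=1/32: DF=(332629/320000 − 1/32·(0.996900+0.983200+0.938000+0.894000+0.879400))/(1+1/32) = 4329/5000 ≈ 0.865800
step 7 [3.5y] bond c/2=3/200: DF=(1837003/2000000 − 3/200·(0.996900+0.983200+0.938000+0.894000+0.879400+0.865800))/(1+3/200) = 2057/2500 ≈ 0.822800
step 8 [4y] bond c/2=27/800: DF=(1030647/1000000 − 27/800·(0.996900+0.983200+0.938000+0.894000+0.879400+0.865800+0.822800))/(1+27/800) = 7887/10000 ≈ 0.788700

1 1/2 9969/10000
2 1 1229/1250
3 3/2 469/500
4 2 447/500
5 5/2 4397/5000
6 3 4329/5000
7 7/2 2057/2500
8 4 7887/10000
DF(3y) is solved at step 6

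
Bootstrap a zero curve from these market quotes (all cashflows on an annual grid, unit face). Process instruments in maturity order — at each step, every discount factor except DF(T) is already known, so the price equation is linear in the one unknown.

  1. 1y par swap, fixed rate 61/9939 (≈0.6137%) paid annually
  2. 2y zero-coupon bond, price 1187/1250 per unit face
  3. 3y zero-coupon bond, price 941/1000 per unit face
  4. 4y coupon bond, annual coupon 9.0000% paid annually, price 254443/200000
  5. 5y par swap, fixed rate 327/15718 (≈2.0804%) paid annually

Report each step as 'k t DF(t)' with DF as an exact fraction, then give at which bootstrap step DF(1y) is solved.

1 1 9939/10000
2 2 1187/1250
3 3 941/1000
4 4 929/1000
5 5 9019/10000
DF(1y) is solved at step 1

step 1 [1y] swap r/1=61/9939: DF=(1 − 61/9939·(0))/(1+61/9939) = 9939/10000 ≈ 0.993900
step 2 [2y] zero: DF = P = 1187/1250 ≈ 0.949600
step 3 [3y] zero: DF = P = 941/1000 ≈ 0.941000
step 4 [4y] bond c/1=9/100: DF=(254443/200000 − 9/100·(0.993900+0.949600+0.941000))/(1+9/100) = 929/1000 ≈ 0.929000
step 5 [5y] swap r/1=327/15718: DF=(1 − 327/15718·(0.993900+0.949600+0.941000+0.929000))/(1+327/15718) = 9019/10000 ≈ 0.901900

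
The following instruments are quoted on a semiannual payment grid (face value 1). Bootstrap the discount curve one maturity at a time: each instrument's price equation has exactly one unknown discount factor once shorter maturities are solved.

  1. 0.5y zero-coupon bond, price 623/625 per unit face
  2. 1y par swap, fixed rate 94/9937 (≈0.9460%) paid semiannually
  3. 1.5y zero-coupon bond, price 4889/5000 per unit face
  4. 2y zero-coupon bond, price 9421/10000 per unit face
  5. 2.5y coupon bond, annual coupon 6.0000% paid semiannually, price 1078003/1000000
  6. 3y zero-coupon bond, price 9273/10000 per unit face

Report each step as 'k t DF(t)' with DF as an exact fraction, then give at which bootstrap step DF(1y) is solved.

1 1/2 623/625
2 1 4953/5000
3 3/2 4889/5000
4 2 9421/10000
5 5/2 583/625
6 3 9273/10000
DF(1y) is solved at step 2

step 1 [0.5y] zero: DF = P = 623/625 ≈ 0.996800
step 2 [1y] swap r/2=47/9937: DF=(1 − 47/9937·(0.996800))/(1+47/9937) = 4953/5000 ≈ 0.990600
step 3 [1.5y] zero: DF = P = 4889/5000 ≈ 0.977800
step 4 [2y] zero: DF = P = 9421/10000 ≈ 0.942100
step 5 [2.5y] bond c/2=3/100: DF=(1078003/1000000 − 3/100·(0.996800+0.990600+0.977800+0.942100))/(1+3/100) = 583/625 ≈ 0.932800
step 6 [3y] zero: DF = P = 9273/10000 ≈ 0.927300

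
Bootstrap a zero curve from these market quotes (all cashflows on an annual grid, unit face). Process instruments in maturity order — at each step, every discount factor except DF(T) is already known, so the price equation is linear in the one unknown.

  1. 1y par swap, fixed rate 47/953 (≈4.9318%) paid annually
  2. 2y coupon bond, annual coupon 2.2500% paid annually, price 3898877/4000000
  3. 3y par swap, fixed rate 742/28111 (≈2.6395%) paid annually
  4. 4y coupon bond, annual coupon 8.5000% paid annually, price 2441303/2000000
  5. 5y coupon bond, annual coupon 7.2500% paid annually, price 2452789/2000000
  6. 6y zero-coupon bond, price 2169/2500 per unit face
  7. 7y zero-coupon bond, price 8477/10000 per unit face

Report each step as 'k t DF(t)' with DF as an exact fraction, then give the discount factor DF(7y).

step 1 [1y] swap r/1=47/953: DF=(1 − 47/953·(0))/(1+47/953) = 953/1000 ≈ 0.953000
step 2 [2y] bond c/1=9/400: DF=(3898877/4000000 − 9/400·(0.953000))/(1+9/400) = 9323/10000 ≈ 0.932300
step 3 [3y] swap r/1=742/28111: DF=(1 − 742/28111·(0.953000+0.932300))/(1+742/28111) = 4629/5000 ≈ 0.925800
step 4 [4y] bond c/1=17/200: DF=(2441303/2000000 − 17/200·(0.953000+0.932300+0.925800))/(1+17/200) = 1131/1250 ≈ 0.904800
step 5 [5y] bond c/1=29/400: DF=(2452789/2000000 − 29/400·(0.953000+0.932300+0.925800+0.904800))/(1+29/400) = 8923/10000 ≈ 0.892300
step 6 [6y] zero: DF = P = 2169/2500 ≈ 0.867600
step 7 [7y] zero: DF = P = 8477/10000 ≈ 0.847700

1 1 953/1000
2 2 9323/10000
3 3 4629/5000
4 4 1131/1250
5 5 8923/10000
6 6 2169/2500
7 7 8477/10000
DF(7y) = 8477/10000 ≈ 0.847700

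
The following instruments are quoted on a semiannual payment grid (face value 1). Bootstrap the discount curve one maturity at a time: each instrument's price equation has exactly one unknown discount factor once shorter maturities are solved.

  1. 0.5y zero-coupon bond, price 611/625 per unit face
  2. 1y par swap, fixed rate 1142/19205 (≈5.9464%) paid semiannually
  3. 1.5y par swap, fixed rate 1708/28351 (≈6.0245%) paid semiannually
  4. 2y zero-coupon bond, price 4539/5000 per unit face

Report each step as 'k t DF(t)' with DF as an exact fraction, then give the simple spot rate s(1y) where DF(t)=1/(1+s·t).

step 1 [0.5y] zero: DF = P = 611/625 ≈ 0.977600
step 2 [1y] swap r/2=571/19205: DF=(1 − 571/19205·(0.977600))/(1+571/19205) = 9429/10000 ≈ 0.942900
step 3 [1.5y] swap r/2=854/28351: DF=(1 − 854/28351·(0.977600+0.942900))/(1+854/28351) = 4573/5000 ≈ 0.914600
step 4 [2y] zero: DF = P = 4539/5000 ≈ 0.907800

1 1/2 611/625
2 1 9429/10000
3 3/2 4573/5000
4 2 4539/5000
s(1y) = (1/(9429/10000) − 1)/(1) = 571/9429 ≈ 6.0558%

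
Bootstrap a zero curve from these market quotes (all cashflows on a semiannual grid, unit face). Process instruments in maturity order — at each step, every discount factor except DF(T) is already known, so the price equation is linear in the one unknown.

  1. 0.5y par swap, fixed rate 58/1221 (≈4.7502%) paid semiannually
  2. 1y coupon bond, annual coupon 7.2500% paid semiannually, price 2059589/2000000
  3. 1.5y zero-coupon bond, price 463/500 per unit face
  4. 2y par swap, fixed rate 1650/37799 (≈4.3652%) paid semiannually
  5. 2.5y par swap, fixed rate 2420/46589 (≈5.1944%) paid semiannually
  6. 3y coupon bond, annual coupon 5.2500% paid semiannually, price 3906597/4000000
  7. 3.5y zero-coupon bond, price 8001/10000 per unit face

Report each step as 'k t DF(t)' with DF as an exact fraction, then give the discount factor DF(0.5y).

step 1 [0.5y] swap r/2=29/1221: DF=(1 − 29/1221·(0))/(1+29/1221) = 1221/1250 ≈ 0.976800
step 2 [1y] bond c/2=29/800: DF=(2059589/2000000 − 29/800·(0.976800))/(1+29/800) = 2399/2500 ≈ 0.959600
step 3 [1.5y] zero: DF = P = 463/500 ≈ 0.926000
step 4 [2y] swap r/2=825/37799: DF=(1 − 825/37799·(0.976800+0.959600+0.926000))/(1+825/37799) = 367/400 ≈ 0.917500
step 5 [2.5y] swap r/2=1210/46589: DF=(1 − 1210/46589·(0.976800+0.959600+0.926000+0.917500))/(1+1210/46589) = 879/1000 ≈ 0.879000
step 6 [3y] bond c/2=21/800: DF=(3906597/4000000 − 21/800·(0.976800+0.959600+0.926000+0.917500+0.879000))/(1+21/800) = 333/400 ≈ 0.832500
step 7 [3.5y] zero: DF = P = 8001/10000 ≈ 0.800100

1 1/2 1221/1250
2 1 2399/2500
3 3/2 463/500
4 2 367/400
5 5/2 879/1000
6 3 333/400
7 7/2 8001/10000
DF(0.5y) = 1221/1250 ≈ 0.976800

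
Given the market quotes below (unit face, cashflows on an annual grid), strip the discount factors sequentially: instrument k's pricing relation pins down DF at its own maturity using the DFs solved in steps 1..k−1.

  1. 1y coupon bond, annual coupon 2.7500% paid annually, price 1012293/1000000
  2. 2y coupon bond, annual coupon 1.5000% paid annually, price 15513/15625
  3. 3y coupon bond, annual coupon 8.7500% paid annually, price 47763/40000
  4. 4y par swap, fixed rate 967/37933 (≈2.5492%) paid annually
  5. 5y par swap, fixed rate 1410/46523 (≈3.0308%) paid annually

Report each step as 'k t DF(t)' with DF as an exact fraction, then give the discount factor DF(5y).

step 1 [1y] bond c/1=11/400: DF=(1012293/1000000 − 11/400·(0))/(1+11/400) = 2463/2500 ≈ 0.985200
step 2 [2y] bond c/1=3/200: DF=(15513/15625 − 3/200·(0.985200))/(1+3/200) = 2409/2500 ≈ 0.963600
step 3 [3y] bond c/1=7/80: DF=(47763/40000 − 7/80·(0.985200+0.963600))/(1+7/80) = 2353/2500 ≈ 0.941200
step 4 [4y] swap r/1=967/37933: DF=(1 − 967/37933·(0.985200+0.963600+0.941200))/(1+967/37933) = 9033/10000 ≈ 0.903300
step 5 [5y] swap r/1=1410/46523: DF=(1 − 1410/46523·(0.985200+0.963600+0.941200+0.903300))/(1+1410/46523) = 859/1000 ≈ 0.859000

1 1 2463/2500
2 2 2409/2500
3 3 2353/2500
4 4 9033/10000
5 5 859/1000
DF(5y) = 859/1000 ≈ 0.859000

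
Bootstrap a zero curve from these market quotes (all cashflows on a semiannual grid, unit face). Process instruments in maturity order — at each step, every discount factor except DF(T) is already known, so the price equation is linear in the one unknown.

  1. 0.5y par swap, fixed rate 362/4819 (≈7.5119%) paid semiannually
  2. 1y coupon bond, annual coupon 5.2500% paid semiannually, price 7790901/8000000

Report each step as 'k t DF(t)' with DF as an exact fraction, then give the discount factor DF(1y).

step 1 [0.5y] swap r/2=181/4819: DF=(1 − 181/4819·(0))/(1+181/4819) = 4819/5000 ≈ 0.963800
step 2 [1y] bond c/2=21/800: DF=(7790901/8000000 − 21/800·(0.963800))/(1+21/800) = 9243/10000 ≈ 0.924300

1 1/2 4819/5000
2 1 9243/10000
DF(1y) = 9243/10000 ≈ 0.924300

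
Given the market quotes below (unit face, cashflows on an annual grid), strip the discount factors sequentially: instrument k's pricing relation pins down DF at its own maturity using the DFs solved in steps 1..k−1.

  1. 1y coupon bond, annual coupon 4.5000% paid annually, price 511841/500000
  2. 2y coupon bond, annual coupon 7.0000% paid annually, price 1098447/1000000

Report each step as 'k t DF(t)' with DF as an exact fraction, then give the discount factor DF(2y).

1 1 2449/2500
2 2 77/80
DF(2y) = 77/80 ≈ 0.962500

step 1 [1y] bond c/1=9/200: DF=(511841/500000 − 9/200·(0))/(1+9/200) = 2449/2500 ≈ 0.979600
step 2 [2y] bond c/1=7/100: DF=(1098447/1000000 − 7/100·(0.979600))/(1+7/100) = 77/80 ≈ 0.962500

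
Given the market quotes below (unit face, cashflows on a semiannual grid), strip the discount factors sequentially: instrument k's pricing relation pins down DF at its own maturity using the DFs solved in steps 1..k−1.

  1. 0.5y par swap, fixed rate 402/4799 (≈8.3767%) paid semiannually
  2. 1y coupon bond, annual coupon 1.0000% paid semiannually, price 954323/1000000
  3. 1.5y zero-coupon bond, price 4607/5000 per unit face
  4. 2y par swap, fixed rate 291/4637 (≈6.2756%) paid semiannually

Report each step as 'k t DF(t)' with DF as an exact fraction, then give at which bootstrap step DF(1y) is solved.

1 1/2 4799/5000
2 1 1181/1250
3 3/2 4607/5000
4 2 2209/2500
DF(1y) is solved at step 2

step 1 [0.5y] swap r/2=201/4799: DF=(1 − 201/4799·(0))/(1+201/4799) = 4799/5000 ≈ 0.959800
step 2 [1y] bond c/2=1/200: DF=(954323/1000000 − 1/200·(0.959800))/(1+1/200) = 1181/1250 ≈ 0.944800
step 3 [1.5y] zero: DF = P = 4607/5000 ≈ 0.921400
step 4 [2y] swap r/2=291/9274: DF=(1 − 291/9274·(0.959800+0.944800+0.921400))/(1+291/9274) = 2209/2500 ≈ 0.883600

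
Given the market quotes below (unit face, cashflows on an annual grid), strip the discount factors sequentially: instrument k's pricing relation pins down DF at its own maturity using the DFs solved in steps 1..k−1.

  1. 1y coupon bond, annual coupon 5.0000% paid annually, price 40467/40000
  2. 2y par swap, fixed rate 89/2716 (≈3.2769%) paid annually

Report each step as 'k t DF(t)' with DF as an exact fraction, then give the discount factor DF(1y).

step 1 [1y] bond c/1=1/20: DF=(40467/40000 − 1/20·(0))/(1+1/20) = 1927/2000 ≈ 0.963500
step 2 [2y] swap r/1=89/2716: DF=(1 − 89/2716·(0.963500))/(1+89/2716) = 9377/10000 ≈ 0.937700

1 1 1927/2000
2 2 9377/10000
DF(1y) = 1927/2000 ≈ 0.963500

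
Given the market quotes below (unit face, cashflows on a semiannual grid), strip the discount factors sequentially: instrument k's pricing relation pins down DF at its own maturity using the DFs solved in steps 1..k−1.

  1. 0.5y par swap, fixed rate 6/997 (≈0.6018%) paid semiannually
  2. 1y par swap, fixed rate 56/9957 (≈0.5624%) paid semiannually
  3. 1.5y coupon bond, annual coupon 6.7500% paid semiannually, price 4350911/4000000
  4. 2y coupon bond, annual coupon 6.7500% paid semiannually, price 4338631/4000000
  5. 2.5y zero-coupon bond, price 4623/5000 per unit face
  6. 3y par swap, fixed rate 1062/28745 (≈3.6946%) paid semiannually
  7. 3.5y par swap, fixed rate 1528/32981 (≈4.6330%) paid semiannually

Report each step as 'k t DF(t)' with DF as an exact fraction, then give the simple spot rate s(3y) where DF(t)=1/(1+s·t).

step 1 [0.5y] swap r/2=3/997: DF=(1 − 3/997·(0))/(1+3/997) = 997/1000 ≈ 0.997000
step 2 [1y] swap r/2=28/9957: DF=(1 − 28/9957·(0.997000))/(1+28/9957) = 1243/1250 ≈ 0.994400
step 3 [1.5y] bond c/2=27/800: DF=(4350911/4000000 − 27/800·(0.997000+0.994400))/(1+27/800) = 617/625 ≈ 0.987200
step 4 [2y] bond c/2=27/800: DF=(4338631/4000000 − 27/800·(0.997000+0.994400+0.987200))/(1+27/800) = 119/125 ≈ 0.952000
step 5 [2.5y] zero: DF = P = 4623/5000 ≈ 0.924600
step 6 [3y] swap r/2=531/28745: DF=(1 − 531/28745·(0.997000+0.994400+0.987200+0.952000+0.924600))/(1+531/28745) = 4469/5000 ≈ 0.893800
step 7 [3.5y] swap r/2=764/32981: DF=(1 − 764/32981·(0.997000+0.994400+0.987200+0.952000+0.924600+0.893800))/(1+764/32981) = 1059/1250 ≈ 0.847200

1 1/2 997/1000
2 1 1243/1250
3 3/2 617/625
4 2 119/125
5 5/2 4623/5000
6 3 4469/5000
7 7/2 1059/1250
s(3y) = (1/(4469/5000) − 1)/(3) = 177/4469 ≈ 3.9606%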